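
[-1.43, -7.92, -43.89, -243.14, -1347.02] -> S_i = -1.43*5.54^i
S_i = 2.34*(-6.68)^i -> [2.34, -15.63, 104.42, -697.5, 4659.31]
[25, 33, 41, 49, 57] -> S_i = 25 + 8*i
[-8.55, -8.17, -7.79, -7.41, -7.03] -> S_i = -8.55 + 0.38*i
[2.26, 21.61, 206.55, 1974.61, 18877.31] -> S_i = 2.26*9.56^i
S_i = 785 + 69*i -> [785, 854, 923, 992, 1061]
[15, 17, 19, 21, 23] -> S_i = 15 + 2*i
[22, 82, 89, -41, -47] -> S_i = Random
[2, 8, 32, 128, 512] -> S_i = 2*4^i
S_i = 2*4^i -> [2, 8, 32, 128, 512]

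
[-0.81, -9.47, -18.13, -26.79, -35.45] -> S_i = -0.81 + -8.66*i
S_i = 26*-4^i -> [26, -104, 416, -1664, 6656]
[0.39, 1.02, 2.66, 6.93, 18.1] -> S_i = 0.39*2.61^i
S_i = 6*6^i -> [6, 36, 216, 1296, 7776]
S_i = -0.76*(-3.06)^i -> [-0.76, 2.33, -7.12, 21.78, -66.63]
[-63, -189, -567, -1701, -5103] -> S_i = -63*3^i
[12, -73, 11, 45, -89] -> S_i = Random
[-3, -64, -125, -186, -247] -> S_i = -3 + -61*i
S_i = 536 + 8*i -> [536, 544, 552, 560, 568]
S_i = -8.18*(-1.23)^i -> [-8.18, 10.06, -12.38, 15.22, -18.72]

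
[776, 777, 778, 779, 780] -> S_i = 776 + 1*i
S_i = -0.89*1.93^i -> [-0.89, -1.72, -3.32, -6.4, -12.35]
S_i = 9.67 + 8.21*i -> [9.67, 17.88, 26.09, 34.3, 42.51]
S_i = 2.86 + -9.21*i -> [2.86, -6.35, -15.56, -24.77, -33.98]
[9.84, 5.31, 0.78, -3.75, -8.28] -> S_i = 9.84 + -4.53*i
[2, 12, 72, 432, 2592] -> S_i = 2*6^i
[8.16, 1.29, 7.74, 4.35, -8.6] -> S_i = Random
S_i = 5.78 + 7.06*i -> [5.78, 12.84, 19.9, 26.96, 34.02]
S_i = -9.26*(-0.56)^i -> [-9.26, 5.19, -2.9, 1.63, -0.91]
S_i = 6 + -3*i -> [6, 3, 0, -3, -6]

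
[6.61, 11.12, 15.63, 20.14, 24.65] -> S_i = 6.61 + 4.51*i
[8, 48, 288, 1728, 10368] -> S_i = 8*6^i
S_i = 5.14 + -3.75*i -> [5.14, 1.39, -2.36, -6.11, -9.86]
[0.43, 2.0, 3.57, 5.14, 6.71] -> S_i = 0.43 + 1.57*i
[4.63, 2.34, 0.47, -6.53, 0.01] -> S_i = Random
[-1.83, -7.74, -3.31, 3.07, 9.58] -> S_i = Random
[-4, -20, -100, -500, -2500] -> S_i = -4*5^i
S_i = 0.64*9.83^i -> [0.64, 6.29, 61.84, 607.91, 5975.77]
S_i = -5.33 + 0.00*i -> [-5.33, -5.33, -5.33, -5.33, -5.33]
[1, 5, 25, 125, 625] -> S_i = 1*5^i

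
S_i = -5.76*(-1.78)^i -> [-5.76, 10.25, -18.25, 32.48, -57.82]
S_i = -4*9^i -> [-4, -36, -324, -2916, -26244]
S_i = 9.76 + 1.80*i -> [9.76, 11.56, 13.36, 15.16, 16.96]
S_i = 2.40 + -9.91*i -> [2.4, -7.51, -17.42, -27.33, -37.24]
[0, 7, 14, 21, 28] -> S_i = 0 + 7*i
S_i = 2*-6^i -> [2, -12, 72, -432, 2592]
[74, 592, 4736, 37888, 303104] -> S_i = 74*8^i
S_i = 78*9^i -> [78, 702, 6318, 56862, 511758]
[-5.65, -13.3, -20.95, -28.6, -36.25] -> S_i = -5.65 + -7.65*i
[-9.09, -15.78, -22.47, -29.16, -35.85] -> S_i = -9.09 + -6.69*i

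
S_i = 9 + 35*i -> [9, 44, 79, 114, 149]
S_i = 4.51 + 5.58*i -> [4.51, 10.09, 15.67, 21.25, 26.83]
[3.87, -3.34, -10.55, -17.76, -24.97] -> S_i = 3.87 + -7.21*i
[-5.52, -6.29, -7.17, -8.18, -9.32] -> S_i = -5.52*1.14^i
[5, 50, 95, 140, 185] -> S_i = 5 + 45*i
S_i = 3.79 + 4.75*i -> [3.79, 8.54, 13.29, 18.04, 22.79]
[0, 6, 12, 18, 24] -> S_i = 0 + 6*i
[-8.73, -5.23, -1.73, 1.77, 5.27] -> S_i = -8.73 + 3.50*i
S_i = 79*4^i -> [79, 316, 1264, 5056, 20224]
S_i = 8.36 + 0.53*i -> [8.36, 8.89, 9.42, 9.95, 10.48]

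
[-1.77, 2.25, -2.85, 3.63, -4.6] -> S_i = -1.77*(-1.27)^i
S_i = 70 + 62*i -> [70, 132, 194, 256, 318]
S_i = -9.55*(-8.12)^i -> [-9.55, 77.55, -629.67, 5112.95, -41517.15]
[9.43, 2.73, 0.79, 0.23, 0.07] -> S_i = 9.43*0.29^i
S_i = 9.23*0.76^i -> [9.23, 7.01, 5.33, 4.05, 3.08]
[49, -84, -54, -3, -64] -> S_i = Random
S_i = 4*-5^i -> [4, -20, 100, -500, 2500]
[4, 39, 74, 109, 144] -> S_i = 4 + 35*i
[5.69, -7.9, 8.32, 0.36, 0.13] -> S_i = Random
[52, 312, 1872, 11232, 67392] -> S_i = 52*6^i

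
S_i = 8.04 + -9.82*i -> [8.04, -1.78, -11.6, -21.42, -31.24]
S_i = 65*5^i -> [65, 325, 1625, 8125, 40625]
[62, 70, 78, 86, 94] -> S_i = 62 + 8*i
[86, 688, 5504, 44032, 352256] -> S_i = 86*8^i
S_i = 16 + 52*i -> [16, 68, 120, 172, 224]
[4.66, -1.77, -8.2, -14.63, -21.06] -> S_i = 4.66 + -6.43*i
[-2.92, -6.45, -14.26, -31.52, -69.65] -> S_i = -2.92*2.21^i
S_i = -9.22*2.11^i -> [-9.22, -19.45, -41.05, -86.61, -182.75]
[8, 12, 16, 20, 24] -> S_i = 8 + 4*i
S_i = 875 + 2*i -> [875, 877, 879, 881, 883]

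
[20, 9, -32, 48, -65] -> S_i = Random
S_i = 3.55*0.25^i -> [3.55, 0.89, 0.22, 0.06, 0.01]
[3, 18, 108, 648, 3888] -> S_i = 3*6^i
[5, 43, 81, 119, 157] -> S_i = 5 + 38*i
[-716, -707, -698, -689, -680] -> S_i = -716 + 9*i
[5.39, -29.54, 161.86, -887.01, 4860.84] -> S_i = 5.39*(-5.48)^i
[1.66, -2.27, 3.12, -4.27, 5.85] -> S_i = 1.66*(-1.37)^i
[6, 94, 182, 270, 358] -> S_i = 6 + 88*i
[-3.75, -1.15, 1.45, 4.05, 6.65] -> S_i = -3.75 + 2.60*i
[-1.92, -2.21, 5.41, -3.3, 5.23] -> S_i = Random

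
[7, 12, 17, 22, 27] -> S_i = 7 + 5*i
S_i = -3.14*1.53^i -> [-3.14, -4.8, -7.35, -11.25, -17.21]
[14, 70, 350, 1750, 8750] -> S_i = 14*5^i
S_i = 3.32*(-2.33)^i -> [3.32, -7.74, 18.02, -42.0, 97.85]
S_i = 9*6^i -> [9, 54, 324, 1944, 11664]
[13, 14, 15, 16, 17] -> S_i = 13 + 1*i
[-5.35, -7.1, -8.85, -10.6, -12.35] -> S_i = -5.35 + -1.75*i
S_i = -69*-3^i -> [-69, 207, -621, 1863, -5589]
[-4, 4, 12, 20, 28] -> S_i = -4 + 8*i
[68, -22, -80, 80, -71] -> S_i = Random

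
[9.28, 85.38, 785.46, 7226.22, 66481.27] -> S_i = 9.28*9.20^i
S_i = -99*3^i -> [-99, -297, -891, -2673, -8019]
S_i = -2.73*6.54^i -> [-2.73, -17.85, -116.77, -763.65, -4994.29]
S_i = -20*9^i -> [-20, -180, -1620, -14580, -131220]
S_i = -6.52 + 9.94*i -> [-6.52, 3.42, 13.36, 23.3, 33.24]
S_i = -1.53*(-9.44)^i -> [-1.53, 14.44, -136.34, 1287.09, -12150.09]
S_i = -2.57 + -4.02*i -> [-2.57, -6.59, -10.61, -14.63, -18.65]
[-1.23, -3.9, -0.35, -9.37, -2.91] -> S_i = Random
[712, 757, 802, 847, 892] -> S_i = 712 + 45*i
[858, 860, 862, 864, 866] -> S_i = 858 + 2*i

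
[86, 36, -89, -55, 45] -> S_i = Random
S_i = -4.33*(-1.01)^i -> [-4.33, 4.37, -4.42, 4.46, -4.51]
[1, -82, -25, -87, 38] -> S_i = Random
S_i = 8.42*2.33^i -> [8.42, 19.62, 45.71, 106.51, 248.16]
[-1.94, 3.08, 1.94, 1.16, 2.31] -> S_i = Random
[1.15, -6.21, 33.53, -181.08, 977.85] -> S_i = 1.15*(-5.40)^i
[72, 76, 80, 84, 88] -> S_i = 72 + 4*i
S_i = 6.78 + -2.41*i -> [6.78, 4.37, 1.96, -0.45, -2.86]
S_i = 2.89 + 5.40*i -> [2.89, 8.29, 13.69, 19.09, 24.49]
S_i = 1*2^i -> [1, 2, 4, 8, 16]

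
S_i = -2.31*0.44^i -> [-2.31, -1.02, -0.45, -0.2, -0.09]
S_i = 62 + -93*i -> [62, -31, -124, -217, -310]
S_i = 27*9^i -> [27, 243, 2187, 19683, 177147]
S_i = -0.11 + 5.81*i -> [-0.11, 5.7, 11.51, 17.32, 23.13]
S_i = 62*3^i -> [62, 186, 558, 1674, 5022]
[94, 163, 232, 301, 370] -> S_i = 94 + 69*i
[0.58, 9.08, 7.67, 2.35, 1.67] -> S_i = Random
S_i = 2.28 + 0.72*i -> [2.28, 3.0, 3.72, 4.44, 5.16]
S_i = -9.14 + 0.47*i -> [-9.14, -8.67, -8.2, -7.73, -7.26]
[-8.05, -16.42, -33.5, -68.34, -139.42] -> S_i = -8.05*2.04^i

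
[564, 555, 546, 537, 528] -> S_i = 564 + -9*i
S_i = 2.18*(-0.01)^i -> [2.18, -0.02, 0.0, -0.0, 0.0]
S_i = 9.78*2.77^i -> [9.78, 27.09, 75.04, 207.86, 575.78]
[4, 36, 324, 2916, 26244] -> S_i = 4*9^i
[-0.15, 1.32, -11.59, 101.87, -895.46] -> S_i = -0.15*(-8.79)^i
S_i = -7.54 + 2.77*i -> [-7.54, -4.77, -2.0, 0.77, 3.54]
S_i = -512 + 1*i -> [-512, -511, -510, -509, -508]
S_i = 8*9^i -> [8, 72, 648, 5832, 52488]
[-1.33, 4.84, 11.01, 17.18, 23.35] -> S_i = -1.33 + 6.17*i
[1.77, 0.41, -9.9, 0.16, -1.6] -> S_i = Random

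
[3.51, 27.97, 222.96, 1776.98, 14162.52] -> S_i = 3.51*7.97^i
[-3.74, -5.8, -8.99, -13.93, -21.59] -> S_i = -3.74*1.55^i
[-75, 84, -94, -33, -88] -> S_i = Random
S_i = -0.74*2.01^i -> [-0.74, -1.49, -2.99, -6.01, -12.08]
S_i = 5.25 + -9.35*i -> [5.25, -4.1, -13.45, -22.8, -32.15]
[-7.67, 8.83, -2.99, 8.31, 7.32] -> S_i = Random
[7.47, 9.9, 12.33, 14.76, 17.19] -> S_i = 7.47 + 2.43*i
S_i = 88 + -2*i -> [88, 86, 84, 82, 80]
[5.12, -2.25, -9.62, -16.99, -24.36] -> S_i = 5.12 + -7.37*i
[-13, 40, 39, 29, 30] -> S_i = Random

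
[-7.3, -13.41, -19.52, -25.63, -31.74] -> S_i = -7.30 + -6.11*i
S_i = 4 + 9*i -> [4, 13, 22, 31, 40]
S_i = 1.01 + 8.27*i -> [1.01, 9.28, 17.55, 25.82, 34.09]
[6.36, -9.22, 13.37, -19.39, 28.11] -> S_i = 6.36*(-1.45)^i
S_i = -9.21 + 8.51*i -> [-9.21, -0.7, 7.81, 16.32, 24.83]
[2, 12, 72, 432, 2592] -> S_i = 2*6^i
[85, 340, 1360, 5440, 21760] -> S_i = 85*4^i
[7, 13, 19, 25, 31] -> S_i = 7 + 6*i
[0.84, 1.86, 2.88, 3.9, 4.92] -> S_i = 0.84 + 1.02*i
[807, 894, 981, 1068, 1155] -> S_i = 807 + 87*i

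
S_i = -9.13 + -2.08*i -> [-9.13, -11.21, -13.29, -15.37, -17.45]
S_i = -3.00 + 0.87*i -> [-3.0, -2.13, -1.26, -0.39, 0.48]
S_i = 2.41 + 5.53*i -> [2.41, 7.94, 13.47, 19.0, 24.53]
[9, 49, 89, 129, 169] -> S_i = 9 + 40*i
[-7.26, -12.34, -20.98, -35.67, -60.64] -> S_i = -7.26*1.70^i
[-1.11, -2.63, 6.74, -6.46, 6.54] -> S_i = Random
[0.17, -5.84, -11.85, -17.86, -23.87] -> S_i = 0.17 + -6.01*i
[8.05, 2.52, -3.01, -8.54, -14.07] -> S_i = 8.05 + -5.53*i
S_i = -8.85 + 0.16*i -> [-8.85, -8.69, -8.53, -8.37, -8.21]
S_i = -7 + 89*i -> [-7, 82, 171, 260, 349]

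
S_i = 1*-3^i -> [1, -3, 9, -27, 81]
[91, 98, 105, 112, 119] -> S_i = 91 + 7*i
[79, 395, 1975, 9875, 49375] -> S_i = 79*5^i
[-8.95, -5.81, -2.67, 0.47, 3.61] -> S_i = -8.95 + 3.14*i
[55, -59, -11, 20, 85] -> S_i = Random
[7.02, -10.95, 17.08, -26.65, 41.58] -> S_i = 7.02*(-1.56)^i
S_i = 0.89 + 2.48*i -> [0.89, 3.37, 5.85, 8.33, 10.81]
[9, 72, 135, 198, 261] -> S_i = 9 + 63*i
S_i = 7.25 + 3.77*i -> [7.25, 11.02, 14.79, 18.56, 22.33]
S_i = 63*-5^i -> [63, -315, 1575, -7875, 39375]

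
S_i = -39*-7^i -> [-39, 273, -1911, 13377, -93639]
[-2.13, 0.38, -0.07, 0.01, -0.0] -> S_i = -2.13*(-0.18)^i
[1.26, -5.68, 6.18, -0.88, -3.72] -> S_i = Random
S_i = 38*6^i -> [38, 228, 1368, 8208, 49248]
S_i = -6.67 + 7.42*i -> [-6.67, 0.75, 8.17, 15.59, 23.01]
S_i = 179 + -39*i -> [179, 140, 101, 62, 23]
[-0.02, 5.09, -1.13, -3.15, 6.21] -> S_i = Random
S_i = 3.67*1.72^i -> [3.67, 6.31, 10.86, 18.67, 32.12]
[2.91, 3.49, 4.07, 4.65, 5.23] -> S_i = 2.91 + 0.58*i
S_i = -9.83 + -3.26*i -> [-9.83, -13.09, -16.35, -19.61, -22.87]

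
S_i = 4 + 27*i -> [4, 31, 58, 85, 112]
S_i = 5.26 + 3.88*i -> [5.26, 9.14, 13.02, 16.9, 20.78]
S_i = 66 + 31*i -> [66, 97, 128, 159, 190]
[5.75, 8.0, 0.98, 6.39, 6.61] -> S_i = Random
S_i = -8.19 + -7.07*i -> [-8.19, -15.26, -22.33, -29.4, -36.47]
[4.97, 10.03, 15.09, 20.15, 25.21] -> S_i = 4.97 + 5.06*i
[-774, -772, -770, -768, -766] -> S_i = -774 + 2*i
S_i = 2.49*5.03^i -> [2.49, 12.52, 63.0, 316.89, 1593.94]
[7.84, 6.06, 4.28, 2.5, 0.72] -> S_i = 7.84 + -1.78*i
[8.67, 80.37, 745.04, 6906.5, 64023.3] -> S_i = 8.67*9.27^i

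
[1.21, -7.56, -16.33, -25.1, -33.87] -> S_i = 1.21 + -8.77*i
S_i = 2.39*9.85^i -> [2.39, 23.54, 231.88, 2284.06, 22497.94]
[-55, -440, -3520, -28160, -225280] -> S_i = -55*8^i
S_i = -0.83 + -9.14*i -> [-0.83, -9.97, -19.11, -28.25, -37.39]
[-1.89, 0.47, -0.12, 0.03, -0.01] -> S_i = -1.89*(-0.25)^i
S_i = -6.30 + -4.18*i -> [-6.3, -10.48, -14.66, -18.84, -23.02]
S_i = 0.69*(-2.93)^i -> [0.69, -2.02, 5.92, -17.36, 50.85]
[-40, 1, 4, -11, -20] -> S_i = Random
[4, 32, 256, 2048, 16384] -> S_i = 4*8^i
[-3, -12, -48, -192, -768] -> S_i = -3*4^i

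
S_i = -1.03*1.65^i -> [-1.03, -1.7, -2.8, -4.63, -7.63]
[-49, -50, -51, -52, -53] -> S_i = -49 + -1*i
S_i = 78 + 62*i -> [78, 140, 202, 264, 326]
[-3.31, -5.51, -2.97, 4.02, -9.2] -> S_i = Random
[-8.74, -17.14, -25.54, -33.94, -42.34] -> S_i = -8.74 + -8.40*i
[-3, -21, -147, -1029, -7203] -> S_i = -3*7^i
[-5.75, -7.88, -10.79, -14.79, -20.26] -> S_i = -5.75*1.37^i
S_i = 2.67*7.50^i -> [2.67, 20.02, 150.19, 1126.41, 8448.05]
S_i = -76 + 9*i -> [-76, -67, -58, -49, -40]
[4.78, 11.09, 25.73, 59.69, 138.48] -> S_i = 4.78*2.32^i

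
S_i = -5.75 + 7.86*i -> [-5.75, 2.11, 9.97, 17.83, 25.69]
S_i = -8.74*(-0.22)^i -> [-8.74, 1.92, -0.42, 0.09, -0.02]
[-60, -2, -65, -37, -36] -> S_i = Random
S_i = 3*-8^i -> [3, -24, 192, -1536, 12288]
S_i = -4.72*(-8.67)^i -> [-4.72, 40.92, -354.8, 3076.09, -26669.72]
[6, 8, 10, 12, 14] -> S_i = 6 + 2*i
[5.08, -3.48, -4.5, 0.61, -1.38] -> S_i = Random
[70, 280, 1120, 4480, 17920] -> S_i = 70*4^i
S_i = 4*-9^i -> [4, -36, 324, -2916, 26244]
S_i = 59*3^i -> [59, 177, 531, 1593, 4779]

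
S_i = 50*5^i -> [50, 250, 1250, 6250, 31250]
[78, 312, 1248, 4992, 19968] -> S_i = 78*4^i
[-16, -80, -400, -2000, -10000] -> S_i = -16*5^i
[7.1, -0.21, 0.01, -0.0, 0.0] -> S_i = 7.10*(-0.03)^i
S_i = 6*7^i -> [6, 42, 294, 2058, 14406]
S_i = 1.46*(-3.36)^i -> [1.46, -4.91, 16.48, -55.38, 186.08]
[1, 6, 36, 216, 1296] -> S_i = 1*6^i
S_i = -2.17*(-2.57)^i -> [-2.17, 5.58, -14.33, 36.83, -94.67]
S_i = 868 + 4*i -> [868, 872, 876, 880, 884]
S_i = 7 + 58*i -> [7, 65, 123, 181, 239]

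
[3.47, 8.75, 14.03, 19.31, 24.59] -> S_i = 3.47 + 5.28*i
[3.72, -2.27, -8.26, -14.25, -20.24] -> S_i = 3.72 + -5.99*i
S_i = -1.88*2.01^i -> [-1.88, -3.78, -7.6, -15.27, -30.69]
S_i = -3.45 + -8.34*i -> [-3.45, -11.79, -20.13, -28.47, -36.81]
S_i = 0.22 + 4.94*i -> [0.22, 5.16, 10.1, 15.04, 19.98]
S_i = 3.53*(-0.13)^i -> [3.53, -0.46, 0.06, -0.01, 0.0]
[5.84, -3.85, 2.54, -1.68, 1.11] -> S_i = 5.84*(-0.66)^i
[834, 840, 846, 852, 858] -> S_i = 834 + 6*i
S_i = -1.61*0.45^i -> [-1.61, -0.72, -0.33, -0.15, -0.07]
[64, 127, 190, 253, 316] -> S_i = 64 + 63*i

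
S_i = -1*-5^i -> [-1, 5, -25, 125, -625]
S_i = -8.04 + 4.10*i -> [-8.04, -3.94, 0.16, 4.26, 8.36]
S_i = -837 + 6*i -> [-837, -831, -825, -819, -813]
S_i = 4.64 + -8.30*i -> [4.64, -3.66, -11.96, -20.26, -28.56]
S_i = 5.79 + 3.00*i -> [5.79, 8.79, 11.79, 14.79, 17.79]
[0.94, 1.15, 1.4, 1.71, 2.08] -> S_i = 0.94*1.22^i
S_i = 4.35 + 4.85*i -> [4.35, 9.2, 14.05, 18.9, 23.75]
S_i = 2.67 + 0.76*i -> [2.67, 3.43, 4.19, 4.95, 5.71]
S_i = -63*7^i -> [-63, -441, -3087, -21609, -151263]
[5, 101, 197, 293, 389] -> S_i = 5 + 96*i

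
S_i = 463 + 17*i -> [463, 480, 497, 514, 531]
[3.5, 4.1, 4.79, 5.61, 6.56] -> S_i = 3.50*1.17^i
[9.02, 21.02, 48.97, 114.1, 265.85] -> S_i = 9.02*2.33^i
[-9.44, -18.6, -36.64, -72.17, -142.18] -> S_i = -9.44*1.97^i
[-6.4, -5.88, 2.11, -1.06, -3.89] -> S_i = Random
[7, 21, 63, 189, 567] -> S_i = 7*3^i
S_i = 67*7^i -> [67, 469, 3283, 22981, 160867]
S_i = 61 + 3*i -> [61, 64, 67, 70, 73]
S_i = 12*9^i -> [12, 108, 972, 8748, 78732]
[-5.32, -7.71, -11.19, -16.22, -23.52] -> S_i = -5.32*1.45^i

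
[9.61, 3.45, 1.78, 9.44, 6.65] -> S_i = Random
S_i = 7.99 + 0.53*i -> [7.99, 8.52, 9.05, 9.58, 10.11]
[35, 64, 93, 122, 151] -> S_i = 35 + 29*i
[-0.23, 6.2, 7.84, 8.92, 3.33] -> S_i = Random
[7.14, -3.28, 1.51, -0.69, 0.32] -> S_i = 7.14*(-0.46)^i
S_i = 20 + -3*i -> [20, 17, 14, 11, 8]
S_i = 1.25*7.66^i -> [1.25, 9.57, 73.34, 561.82, 4303.53]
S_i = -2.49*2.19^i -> [-2.49, -5.45, -11.94, -26.15, -57.28]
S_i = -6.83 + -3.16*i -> [-6.83, -9.99, -13.15, -16.31, -19.47]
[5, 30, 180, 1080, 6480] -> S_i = 5*6^i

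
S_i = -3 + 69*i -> [-3, 66, 135, 204, 273]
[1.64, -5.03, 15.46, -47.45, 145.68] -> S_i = 1.64*(-3.07)^i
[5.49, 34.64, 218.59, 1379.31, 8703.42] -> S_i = 5.49*6.31^i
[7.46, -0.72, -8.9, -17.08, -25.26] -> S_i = 7.46 + -8.18*i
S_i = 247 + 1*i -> [247, 248, 249, 250, 251]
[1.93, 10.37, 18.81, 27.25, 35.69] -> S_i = 1.93 + 8.44*i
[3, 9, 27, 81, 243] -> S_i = 3*3^i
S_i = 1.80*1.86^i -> [1.8, 3.35, 6.23, 11.58, 21.54]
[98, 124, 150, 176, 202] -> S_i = 98 + 26*i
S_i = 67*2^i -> [67, 134, 268, 536, 1072]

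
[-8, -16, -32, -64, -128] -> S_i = -8*2^i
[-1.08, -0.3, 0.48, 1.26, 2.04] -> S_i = -1.08 + 0.78*i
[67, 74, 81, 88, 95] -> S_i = 67 + 7*i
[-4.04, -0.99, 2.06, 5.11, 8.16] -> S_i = -4.04 + 3.05*i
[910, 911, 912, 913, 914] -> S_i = 910 + 1*i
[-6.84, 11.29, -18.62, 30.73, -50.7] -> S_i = -6.84*(-1.65)^i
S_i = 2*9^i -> [2, 18, 162, 1458, 13122]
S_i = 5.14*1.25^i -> [5.14, 6.42, 8.03, 10.04, 12.55]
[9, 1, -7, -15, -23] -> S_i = 9 + -8*i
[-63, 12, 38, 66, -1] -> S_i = Random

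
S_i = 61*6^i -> [61, 366, 2196, 13176, 79056]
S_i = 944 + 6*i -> [944, 950, 956, 962, 968]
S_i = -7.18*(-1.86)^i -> [-7.18, 13.35, -24.84, 46.2, -85.94]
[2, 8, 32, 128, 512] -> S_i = 2*4^i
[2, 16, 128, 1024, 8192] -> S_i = 2*8^i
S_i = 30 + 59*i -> [30, 89, 148, 207, 266]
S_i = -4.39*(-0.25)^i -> [-4.39, 1.1, -0.27, 0.07, -0.02]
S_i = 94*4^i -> [94, 376, 1504, 6016, 24064]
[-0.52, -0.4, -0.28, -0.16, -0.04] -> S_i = -0.52 + 0.12*i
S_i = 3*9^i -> [3, 27, 243, 2187, 19683]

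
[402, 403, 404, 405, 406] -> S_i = 402 + 1*i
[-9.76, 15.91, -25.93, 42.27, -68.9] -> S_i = -9.76*(-1.63)^i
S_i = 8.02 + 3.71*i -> [8.02, 11.73, 15.44, 19.15, 22.86]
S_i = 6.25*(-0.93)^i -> [6.25, -5.81, 5.41, -5.03, 4.68]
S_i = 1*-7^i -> [1, -7, 49, -343, 2401]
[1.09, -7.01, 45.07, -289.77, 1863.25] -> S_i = 1.09*(-6.43)^i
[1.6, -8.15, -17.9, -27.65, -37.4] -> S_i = 1.60 + -9.75*i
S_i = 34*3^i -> [34, 102, 306, 918, 2754]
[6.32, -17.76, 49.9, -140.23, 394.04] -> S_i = 6.32*(-2.81)^i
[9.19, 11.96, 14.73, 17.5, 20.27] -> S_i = 9.19 + 2.77*i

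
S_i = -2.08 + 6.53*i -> [-2.08, 4.45, 10.98, 17.51, 24.04]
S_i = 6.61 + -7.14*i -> [6.61, -0.53, -7.67, -14.81, -21.95]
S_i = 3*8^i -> [3, 24, 192, 1536, 12288]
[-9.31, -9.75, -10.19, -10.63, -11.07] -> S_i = -9.31 + -0.44*i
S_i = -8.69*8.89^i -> [-8.69, -77.25, -686.79, -6105.55, -54278.37]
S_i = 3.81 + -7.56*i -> [3.81, -3.75, -11.31, -18.87, -26.43]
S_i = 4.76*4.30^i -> [4.76, 20.47, 88.01, 378.45, 1627.35]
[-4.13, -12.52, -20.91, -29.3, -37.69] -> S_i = -4.13 + -8.39*i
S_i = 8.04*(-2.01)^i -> [8.04, -16.16, 32.48, -65.29, 131.23]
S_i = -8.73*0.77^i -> [-8.73, -6.72, -5.18, -3.99, -3.07]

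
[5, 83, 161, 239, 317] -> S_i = 5 + 78*i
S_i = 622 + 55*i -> [622, 677, 732, 787, 842]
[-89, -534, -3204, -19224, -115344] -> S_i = -89*6^i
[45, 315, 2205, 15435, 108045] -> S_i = 45*7^i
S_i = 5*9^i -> [5, 45, 405, 3645, 32805]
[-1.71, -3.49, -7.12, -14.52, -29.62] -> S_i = -1.71*2.04^i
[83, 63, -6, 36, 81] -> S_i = Random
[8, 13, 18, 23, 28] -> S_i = 8 + 5*i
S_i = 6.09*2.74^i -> [6.09, 16.69, 45.72, 125.28, 343.26]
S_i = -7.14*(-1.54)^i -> [-7.14, 11.0, -16.93, 26.08, -40.16]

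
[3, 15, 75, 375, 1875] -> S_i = 3*5^i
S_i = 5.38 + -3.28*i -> [5.38, 2.1, -1.18, -4.46, -7.74]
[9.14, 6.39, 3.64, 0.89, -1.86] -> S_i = 9.14 + -2.75*i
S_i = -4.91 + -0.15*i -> [-4.91, -5.06, -5.21, -5.36, -5.51]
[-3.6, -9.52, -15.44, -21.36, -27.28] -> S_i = -3.60 + -5.92*i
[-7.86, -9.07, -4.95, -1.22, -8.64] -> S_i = Random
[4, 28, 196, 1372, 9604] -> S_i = 4*7^i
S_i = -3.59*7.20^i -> [-3.59, -25.85, -186.11, -1339.96, -9647.71]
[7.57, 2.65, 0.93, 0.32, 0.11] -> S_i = 7.57*0.35^i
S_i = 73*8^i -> [73, 584, 4672, 37376, 299008]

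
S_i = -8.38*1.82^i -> [-8.38, -15.25, -27.76, -50.52, -91.95]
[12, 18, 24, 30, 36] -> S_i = 12 + 6*i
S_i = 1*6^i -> [1, 6, 36, 216, 1296]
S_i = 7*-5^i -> [7, -35, 175, -875, 4375]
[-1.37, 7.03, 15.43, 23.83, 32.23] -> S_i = -1.37 + 8.40*i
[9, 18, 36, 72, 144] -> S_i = 9*2^i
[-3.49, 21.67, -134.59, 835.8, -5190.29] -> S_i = -3.49*(-6.21)^i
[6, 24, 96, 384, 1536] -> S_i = 6*4^i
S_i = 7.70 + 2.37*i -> [7.7, 10.07, 12.44, 14.81, 17.18]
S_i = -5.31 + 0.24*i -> [-5.31, -5.07, -4.83, -4.59, -4.35]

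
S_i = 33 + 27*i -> [33, 60, 87, 114, 141]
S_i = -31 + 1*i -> [-31, -30, -29, -28, -27]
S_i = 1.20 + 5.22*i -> [1.2, 6.42, 11.64, 16.86, 22.08]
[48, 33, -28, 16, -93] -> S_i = Random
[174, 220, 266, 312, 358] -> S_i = 174 + 46*i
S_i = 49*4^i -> [49, 196, 784, 3136, 12544]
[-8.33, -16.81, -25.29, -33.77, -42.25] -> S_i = -8.33 + -8.48*i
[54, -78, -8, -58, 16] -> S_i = Random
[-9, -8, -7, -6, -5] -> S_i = -9 + 1*i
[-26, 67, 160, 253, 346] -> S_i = -26 + 93*i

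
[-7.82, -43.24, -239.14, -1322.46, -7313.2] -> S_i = -7.82*5.53^i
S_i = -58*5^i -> [-58, -290, -1450, -7250, -36250]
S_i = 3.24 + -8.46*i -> [3.24, -5.22, -13.68, -22.14, -30.6]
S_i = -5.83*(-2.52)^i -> [-5.83, 14.69, -37.02, 93.3, -235.11]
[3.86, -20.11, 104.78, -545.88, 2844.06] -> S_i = 3.86*(-5.21)^i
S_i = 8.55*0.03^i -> [8.55, 0.26, 0.01, 0.0, 0.0]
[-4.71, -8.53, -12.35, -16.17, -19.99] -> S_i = -4.71 + -3.82*i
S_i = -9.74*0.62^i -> [-9.74, -6.04, -3.74, -2.32, -1.44]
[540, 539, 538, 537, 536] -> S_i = 540 + -1*i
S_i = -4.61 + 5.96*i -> [-4.61, 1.35, 7.31, 13.27, 19.23]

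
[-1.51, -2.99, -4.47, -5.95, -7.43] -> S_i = -1.51 + -1.48*i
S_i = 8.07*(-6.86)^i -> [8.07, -55.36, 379.77, -2605.23, 17871.87]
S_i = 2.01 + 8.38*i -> [2.01, 10.39, 18.77, 27.15, 35.53]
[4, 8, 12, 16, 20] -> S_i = 4 + 4*i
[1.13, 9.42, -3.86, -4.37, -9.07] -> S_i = Random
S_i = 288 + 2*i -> [288, 290, 292, 294, 296]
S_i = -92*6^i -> [-92, -552, -3312, -19872, -119232]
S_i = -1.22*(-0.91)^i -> [-1.22, 1.11, -1.01, 0.92, -0.84]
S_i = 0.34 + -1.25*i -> [0.34, -0.91, -2.16, -3.41, -4.66]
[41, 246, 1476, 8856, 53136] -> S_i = 41*6^i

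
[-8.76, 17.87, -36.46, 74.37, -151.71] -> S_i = -8.76*(-2.04)^i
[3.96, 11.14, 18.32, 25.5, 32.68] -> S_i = 3.96 + 7.18*i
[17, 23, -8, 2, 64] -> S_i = Random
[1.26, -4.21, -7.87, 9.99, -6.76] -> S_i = Random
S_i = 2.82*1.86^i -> [2.82, 5.25, 9.76, 18.15, 33.75]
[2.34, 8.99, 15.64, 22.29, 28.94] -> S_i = 2.34 + 6.65*i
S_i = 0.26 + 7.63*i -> [0.26, 7.89, 15.52, 23.15, 30.78]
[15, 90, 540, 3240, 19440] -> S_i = 15*6^i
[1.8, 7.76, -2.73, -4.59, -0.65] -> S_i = Random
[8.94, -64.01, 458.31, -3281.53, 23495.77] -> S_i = 8.94*(-7.16)^i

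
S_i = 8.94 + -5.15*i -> [8.94, 3.79, -1.36, -6.51, -11.66]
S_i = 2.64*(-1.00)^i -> [2.64, -2.64, 2.64, -2.64, 2.64]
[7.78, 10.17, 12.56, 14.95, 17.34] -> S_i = 7.78 + 2.39*i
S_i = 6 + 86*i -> [6, 92, 178, 264, 350]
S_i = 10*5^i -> [10, 50, 250, 1250, 6250]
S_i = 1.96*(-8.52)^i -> [1.96, -16.7, 142.28, -1212.2, 10327.96]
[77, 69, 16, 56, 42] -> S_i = Random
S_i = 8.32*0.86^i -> [8.32, 7.16, 6.15, 5.29, 4.55]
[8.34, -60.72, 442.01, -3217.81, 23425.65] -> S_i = 8.34*(-7.28)^i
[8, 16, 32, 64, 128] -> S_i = 8*2^i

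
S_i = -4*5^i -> [-4, -20, -100, -500, -2500]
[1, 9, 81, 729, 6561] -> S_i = 1*9^i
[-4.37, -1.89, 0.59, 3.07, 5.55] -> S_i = -4.37 + 2.48*i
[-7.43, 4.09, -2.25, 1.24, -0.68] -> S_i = -7.43*(-0.55)^i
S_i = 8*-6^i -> [8, -48, 288, -1728, 10368]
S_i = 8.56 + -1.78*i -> [8.56, 6.78, 5.0, 3.22, 1.44]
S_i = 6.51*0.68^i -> [6.51, 4.43, 3.01, 2.05, 1.39]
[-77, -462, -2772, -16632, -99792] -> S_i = -77*6^i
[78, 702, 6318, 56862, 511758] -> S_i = 78*9^i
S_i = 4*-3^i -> [4, -12, 36, -108, 324]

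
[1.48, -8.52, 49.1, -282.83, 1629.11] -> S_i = 1.48*(-5.76)^i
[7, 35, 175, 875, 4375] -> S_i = 7*5^i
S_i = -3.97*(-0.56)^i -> [-3.97, 2.22, -1.24, 0.7, -0.39]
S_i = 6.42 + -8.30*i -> [6.42, -1.88, -10.18, -18.48, -26.78]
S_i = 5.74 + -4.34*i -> [5.74, 1.4, -2.94, -7.28, -11.62]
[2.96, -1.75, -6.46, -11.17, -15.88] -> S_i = 2.96 + -4.71*i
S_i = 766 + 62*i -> [766, 828, 890, 952, 1014]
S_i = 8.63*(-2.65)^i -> [8.63, -22.87, 60.6, -160.6, 425.59]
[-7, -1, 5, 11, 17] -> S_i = -7 + 6*i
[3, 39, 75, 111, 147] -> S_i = 3 + 36*i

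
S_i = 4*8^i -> [4, 32, 256, 2048, 16384]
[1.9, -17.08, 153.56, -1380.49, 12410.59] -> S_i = 1.90*(-8.99)^i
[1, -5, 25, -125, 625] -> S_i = 1*-5^i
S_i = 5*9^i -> [5, 45, 405, 3645, 32805]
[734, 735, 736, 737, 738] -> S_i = 734 + 1*i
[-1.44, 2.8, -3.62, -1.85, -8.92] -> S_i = Random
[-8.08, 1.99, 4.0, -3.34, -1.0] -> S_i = Random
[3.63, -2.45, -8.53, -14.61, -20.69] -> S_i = 3.63 + -6.08*i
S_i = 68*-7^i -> [68, -476, 3332, -23324, 163268]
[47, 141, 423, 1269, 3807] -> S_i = 47*3^i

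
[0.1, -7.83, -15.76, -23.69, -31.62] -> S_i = 0.10 + -7.93*i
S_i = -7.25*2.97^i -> [-7.25, -21.53, -63.95, -189.94, -564.11]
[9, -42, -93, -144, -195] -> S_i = 9 + -51*i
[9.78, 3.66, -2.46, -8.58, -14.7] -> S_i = 9.78 + -6.12*i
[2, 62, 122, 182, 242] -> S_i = 2 + 60*i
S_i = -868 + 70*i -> [-868, -798, -728, -658, -588]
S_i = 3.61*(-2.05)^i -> [3.61, -7.4, 15.17, -31.1, 63.76]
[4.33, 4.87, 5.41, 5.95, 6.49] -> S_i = 4.33 + 0.54*i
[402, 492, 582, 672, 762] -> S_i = 402 + 90*i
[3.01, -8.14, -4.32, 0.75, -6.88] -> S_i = Random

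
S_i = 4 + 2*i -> [4, 6, 8, 10, 12]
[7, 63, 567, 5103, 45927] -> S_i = 7*9^i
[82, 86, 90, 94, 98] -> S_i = 82 + 4*i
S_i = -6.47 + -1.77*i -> [-6.47, -8.24, -10.01, -11.78, -13.55]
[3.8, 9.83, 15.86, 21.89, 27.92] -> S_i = 3.80 + 6.03*i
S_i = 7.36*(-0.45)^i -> [7.36, -3.31, 1.49, -0.67, 0.3]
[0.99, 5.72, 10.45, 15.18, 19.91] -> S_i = 0.99 + 4.73*i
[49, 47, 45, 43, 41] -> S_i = 49 + -2*i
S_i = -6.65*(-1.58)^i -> [-6.65, 10.51, -16.6, 26.23, -41.44]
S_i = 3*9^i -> [3, 27, 243, 2187, 19683]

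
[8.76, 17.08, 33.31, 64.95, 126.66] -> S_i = 8.76*1.95^i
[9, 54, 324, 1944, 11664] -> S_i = 9*6^i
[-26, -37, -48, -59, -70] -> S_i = -26 + -11*i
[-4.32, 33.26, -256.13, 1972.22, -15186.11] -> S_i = -4.32*(-7.70)^i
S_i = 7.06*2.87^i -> [7.06, 20.26, 58.15, 166.9, 479.0]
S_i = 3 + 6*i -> [3, 9, 15, 21, 27]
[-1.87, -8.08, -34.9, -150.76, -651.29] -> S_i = -1.87*4.32^i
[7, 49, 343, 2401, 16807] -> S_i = 7*7^i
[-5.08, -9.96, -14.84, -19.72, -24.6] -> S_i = -5.08 + -4.88*i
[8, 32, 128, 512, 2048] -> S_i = 8*4^i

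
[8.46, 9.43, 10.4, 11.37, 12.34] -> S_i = 8.46 + 0.97*i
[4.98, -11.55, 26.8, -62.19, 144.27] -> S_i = 4.98*(-2.32)^i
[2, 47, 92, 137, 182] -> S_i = 2 + 45*i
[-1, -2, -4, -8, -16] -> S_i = -1*2^i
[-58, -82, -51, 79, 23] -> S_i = Random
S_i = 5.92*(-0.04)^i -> [5.92, -0.24, 0.01, -0.0, 0.0]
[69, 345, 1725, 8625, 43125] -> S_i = 69*5^i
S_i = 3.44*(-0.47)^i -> [3.44, -1.62, 0.76, -0.36, 0.17]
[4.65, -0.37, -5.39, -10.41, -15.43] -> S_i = 4.65 + -5.02*i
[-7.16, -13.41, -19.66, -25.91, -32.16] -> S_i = -7.16 + -6.25*i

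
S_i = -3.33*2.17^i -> [-3.33, -7.23, -15.68, -34.03, -73.84]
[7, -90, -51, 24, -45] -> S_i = Random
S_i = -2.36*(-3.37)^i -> [-2.36, 7.95, -26.8, 90.32, -304.39]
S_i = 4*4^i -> [4, 16, 64, 256, 1024]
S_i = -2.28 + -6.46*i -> [-2.28, -8.74, -15.2, -21.66, -28.12]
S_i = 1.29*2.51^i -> [1.29, 3.24, 8.13, 20.4, 51.2]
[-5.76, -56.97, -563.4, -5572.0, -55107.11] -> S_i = -5.76*9.89^i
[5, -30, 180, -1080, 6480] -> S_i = 5*-6^i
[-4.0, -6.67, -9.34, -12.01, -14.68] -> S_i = -4.00 + -2.67*i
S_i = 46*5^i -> [46, 230, 1150, 5750, 28750]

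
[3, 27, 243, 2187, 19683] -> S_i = 3*9^i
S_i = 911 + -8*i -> [911, 903, 895, 887, 879]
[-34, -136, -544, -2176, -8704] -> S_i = -34*4^i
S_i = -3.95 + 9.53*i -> [-3.95, 5.58, 15.11, 24.64, 34.17]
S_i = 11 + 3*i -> [11, 14, 17, 20, 23]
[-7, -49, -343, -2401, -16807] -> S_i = -7*7^i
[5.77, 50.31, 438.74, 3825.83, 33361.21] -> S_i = 5.77*8.72^i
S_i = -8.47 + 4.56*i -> [-8.47, -3.91, 0.65, 5.21, 9.77]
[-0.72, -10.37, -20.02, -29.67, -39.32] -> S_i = -0.72 + -9.65*i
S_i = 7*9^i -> [7, 63, 567, 5103, 45927]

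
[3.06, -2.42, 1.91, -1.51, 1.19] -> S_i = 3.06*(-0.79)^i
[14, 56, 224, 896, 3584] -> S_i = 14*4^i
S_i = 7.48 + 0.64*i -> [7.48, 8.12, 8.76, 9.4, 10.04]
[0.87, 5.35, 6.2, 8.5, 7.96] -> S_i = Random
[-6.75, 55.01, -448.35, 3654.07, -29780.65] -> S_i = -6.75*(-8.15)^i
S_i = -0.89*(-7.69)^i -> [-0.89, 6.84, -52.63, 404.73, -3112.4]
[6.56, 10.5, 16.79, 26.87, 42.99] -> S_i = 6.56*1.60^i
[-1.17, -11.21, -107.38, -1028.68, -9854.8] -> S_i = -1.17*9.58^i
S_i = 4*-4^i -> [4, -16, 64, -256, 1024]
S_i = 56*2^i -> [56, 112, 224, 448, 896]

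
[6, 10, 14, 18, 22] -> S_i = 6 + 4*i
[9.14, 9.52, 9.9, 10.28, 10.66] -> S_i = 9.14 + 0.38*i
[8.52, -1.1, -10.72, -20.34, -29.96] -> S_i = 8.52 + -9.62*i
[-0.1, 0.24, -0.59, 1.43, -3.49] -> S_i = -0.10*(-2.43)^i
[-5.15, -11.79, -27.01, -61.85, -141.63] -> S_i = -5.15*2.29^i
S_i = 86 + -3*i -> [86, 83, 80, 77, 74]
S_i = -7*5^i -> [-7, -35, -175, -875, -4375]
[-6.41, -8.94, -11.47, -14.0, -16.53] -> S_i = -6.41 + -2.53*i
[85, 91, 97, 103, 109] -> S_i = 85 + 6*i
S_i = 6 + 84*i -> [6, 90, 174, 258, 342]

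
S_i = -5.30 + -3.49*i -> [-5.3, -8.79, -12.28, -15.77, -19.26]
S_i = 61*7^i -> [61, 427, 2989, 20923, 146461]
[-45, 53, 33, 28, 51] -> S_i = Random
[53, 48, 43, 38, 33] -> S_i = 53 + -5*i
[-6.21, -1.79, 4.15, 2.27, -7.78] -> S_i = Random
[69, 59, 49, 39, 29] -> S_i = 69 + -10*i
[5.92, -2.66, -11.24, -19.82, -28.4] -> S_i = 5.92 + -8.58*i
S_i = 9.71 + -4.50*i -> [9.71, 5.21, 0.71, -3.79, -8.29]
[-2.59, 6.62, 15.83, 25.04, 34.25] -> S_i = -2.59 + 9.21*i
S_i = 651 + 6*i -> [651, 657, 663, 669, 675]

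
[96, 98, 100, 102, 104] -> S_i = 96 + 2*i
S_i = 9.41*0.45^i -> [9.41, 4.23, 1.91, 0.86, 0.39]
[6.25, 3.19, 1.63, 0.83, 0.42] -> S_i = 6.25*0.51^i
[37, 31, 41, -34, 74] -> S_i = Random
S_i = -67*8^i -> [-67, -536, -4288, -34304, -274432]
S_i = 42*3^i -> [42, 126, 378, 1134, 3402]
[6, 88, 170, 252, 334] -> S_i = 6 + 82*i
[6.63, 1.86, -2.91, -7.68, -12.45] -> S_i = 6.63 + -4.77*i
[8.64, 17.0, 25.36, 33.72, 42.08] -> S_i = 8.64 + 8.36*i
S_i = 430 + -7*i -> [430, 423, 416, 409, 402]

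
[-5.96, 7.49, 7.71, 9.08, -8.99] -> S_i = Random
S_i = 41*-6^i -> [41, -246, 1476, -8856, 53136]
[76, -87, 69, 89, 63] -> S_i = Random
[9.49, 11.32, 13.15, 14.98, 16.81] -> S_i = 9.49 + 1.83*i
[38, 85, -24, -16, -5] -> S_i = Random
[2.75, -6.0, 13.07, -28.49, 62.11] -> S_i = 2.75*(-2.18)^i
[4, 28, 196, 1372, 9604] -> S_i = 4*7^i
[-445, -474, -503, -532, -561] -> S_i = -445 + -29*i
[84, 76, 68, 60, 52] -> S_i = 84 + -8*i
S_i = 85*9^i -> [85, 765, 6885, 61965, 557685]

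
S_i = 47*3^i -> [47, 141, 423, 1269, 3807]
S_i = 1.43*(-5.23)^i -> [1.43, -7.48, 39.11, -204.57, 1069.9]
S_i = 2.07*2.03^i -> [2.07, 4.2, 8.53, 17.32, 35.15]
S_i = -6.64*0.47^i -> [-6.64, -3.12, -1.47, -0.69, -0.32]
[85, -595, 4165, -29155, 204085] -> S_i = 85*-7^i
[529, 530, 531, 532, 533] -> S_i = 529 + 1*i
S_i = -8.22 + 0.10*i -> [-8.22, -8.12, -8.02, -7.92, -7.82]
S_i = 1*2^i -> [1, 2, 4, 8, 16]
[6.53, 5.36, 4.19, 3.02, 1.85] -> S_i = 6.53 + -1.17*i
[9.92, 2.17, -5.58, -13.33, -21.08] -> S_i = 9.92 + -7.75*i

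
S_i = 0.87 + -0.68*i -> [0.87, 0.19, -0.49, -1.17, -1.85]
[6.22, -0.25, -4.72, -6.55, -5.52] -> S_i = Random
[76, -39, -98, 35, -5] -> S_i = Random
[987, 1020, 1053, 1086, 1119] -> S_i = 987 + 33*i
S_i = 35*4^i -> [35, 140, 560, 2240, 8960]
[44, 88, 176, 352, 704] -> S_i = 44*2^i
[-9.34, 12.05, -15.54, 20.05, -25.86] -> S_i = -9.34*(-1.29)^i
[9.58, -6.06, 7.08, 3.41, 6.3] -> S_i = Random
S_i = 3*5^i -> [3, 15, 75, 375, 1875]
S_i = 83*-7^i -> [83, -581, 4067, -28469, 199283]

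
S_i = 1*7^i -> [1, 7, 49, 343, 2401]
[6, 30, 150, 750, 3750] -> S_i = 6*5^i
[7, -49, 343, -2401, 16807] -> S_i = 7*-7^i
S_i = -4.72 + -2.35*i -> [-4.72, -7.07, -9.42, -11.77, -14.12]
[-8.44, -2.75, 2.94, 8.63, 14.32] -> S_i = -8.44 + 5.69*i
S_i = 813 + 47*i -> [813, 860, 907, 954, 1001]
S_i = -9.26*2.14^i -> [-9.26, -19.82, -42.41, -90.75, -194.21]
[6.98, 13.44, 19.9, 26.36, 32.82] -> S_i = 6.98 + 6.46*i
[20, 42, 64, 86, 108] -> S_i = 20 + 22*i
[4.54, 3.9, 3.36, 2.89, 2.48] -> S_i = 4.54*0.86^i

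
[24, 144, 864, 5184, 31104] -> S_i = 24*6^i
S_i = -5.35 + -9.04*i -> [-5.35, -14.39, -23.43, -32.47, -41.51]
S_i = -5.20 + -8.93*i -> [-5.2, -14.13, -23.06, -31.99, -40.92]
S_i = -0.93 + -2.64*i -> [-0.93, -3.57, -6.21, -8.85, -11.49]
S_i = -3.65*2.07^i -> [-3.65, -7.56, -15.64, -32.37, -67.02]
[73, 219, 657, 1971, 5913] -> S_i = 73*3^i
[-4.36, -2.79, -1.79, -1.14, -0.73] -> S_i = -4.36*0.64^i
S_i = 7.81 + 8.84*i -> [7.81, 16.65, 25.49, 34.33, 43.17]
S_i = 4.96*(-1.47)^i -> [4.96, -7.29, 10.72, -15.76, 23.16]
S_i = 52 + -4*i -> [52, 48, 44, 40, 36]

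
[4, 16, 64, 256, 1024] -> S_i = 4*4^i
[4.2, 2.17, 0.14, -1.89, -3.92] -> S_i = 4.20 + -2.03*i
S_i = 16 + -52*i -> [16, -36, -88, -140, -192]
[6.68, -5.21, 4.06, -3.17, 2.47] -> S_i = 6.68*(-0.78)^i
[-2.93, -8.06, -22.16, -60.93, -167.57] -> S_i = -2.93*2.75^i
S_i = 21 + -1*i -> [21, 20, 19, 18, 17]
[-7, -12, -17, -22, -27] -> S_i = -7 + -5*i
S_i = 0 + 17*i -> [0, 17, 34, 51, 68]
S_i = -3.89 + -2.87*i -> [-3.89, -6.76, -9.63, -12.5, -15.37]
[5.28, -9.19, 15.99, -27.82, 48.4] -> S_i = 5.28*(-1.74)^i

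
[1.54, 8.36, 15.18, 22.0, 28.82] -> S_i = 1.54 + 6.82*i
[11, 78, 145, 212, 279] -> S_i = 11 + 67*i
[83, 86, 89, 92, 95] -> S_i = 83 + 3*i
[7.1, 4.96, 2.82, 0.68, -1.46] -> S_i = 7.10 + -2.14*i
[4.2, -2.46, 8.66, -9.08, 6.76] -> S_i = Random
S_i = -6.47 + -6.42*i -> [-6.47, -12.89, -19.31, -25.73, -32.15]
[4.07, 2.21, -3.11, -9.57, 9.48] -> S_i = Random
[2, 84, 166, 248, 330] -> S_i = 2 + 82*i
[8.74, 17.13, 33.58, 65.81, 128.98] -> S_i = 8.74*1.96^i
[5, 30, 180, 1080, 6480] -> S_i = 5*6^i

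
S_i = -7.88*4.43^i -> [-7.88, -34.91, -154.64, -685.07, -3034.88]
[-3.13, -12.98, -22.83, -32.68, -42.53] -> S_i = -3.13 + -9.85*i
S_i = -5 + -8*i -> [-5, -13, -21, -29, -37]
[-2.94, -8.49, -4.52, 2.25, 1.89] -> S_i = Random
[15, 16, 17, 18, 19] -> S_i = 15 + 1*i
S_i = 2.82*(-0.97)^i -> [2.82, -2.74, 2.65, -2.57, 2.5]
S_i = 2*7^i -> [2, 14, 98, 686, 4802]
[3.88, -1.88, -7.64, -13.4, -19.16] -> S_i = 3.88 + -5.76*i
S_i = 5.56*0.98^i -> [5.56, 5.45, 5.34, 5.23, 5.13]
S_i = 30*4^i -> [30, 120, 480, 1920, 7680]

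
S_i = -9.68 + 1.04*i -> [-9.68, -8.64, -7.6, -6.56, -5.52]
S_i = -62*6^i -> [-62, -372, -2232, -13392, -80352]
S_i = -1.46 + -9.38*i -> [-1.46, -10.84, -20.22, -29.6, -38.98]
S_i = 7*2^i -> [7, 14, 28, 56, 112]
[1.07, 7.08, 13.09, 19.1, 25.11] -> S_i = 1.07 + 6.01*i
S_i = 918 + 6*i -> [918, 924, 930, 936, 942]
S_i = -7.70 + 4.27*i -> [-7.7, -3.43, 0.84, 5.11, 9.38]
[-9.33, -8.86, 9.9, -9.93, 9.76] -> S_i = Random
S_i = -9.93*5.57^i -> [-9.93, -55.31, -308.08, -1715.99, -9558.07]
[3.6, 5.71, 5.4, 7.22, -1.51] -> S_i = Random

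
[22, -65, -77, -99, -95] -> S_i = Random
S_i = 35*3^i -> [35, 105, 315, 945, 2835]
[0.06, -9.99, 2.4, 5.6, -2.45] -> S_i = Random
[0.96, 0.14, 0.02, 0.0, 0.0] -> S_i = 0.96*0.15^i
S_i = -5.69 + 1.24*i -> [-5.69, -4.45, -3.21, -1.97, -0.73]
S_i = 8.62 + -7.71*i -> [8.62, 0.91, -6.8, -14.51, -22.22]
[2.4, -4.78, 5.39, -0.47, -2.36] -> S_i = Random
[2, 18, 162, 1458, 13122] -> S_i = 2*9^i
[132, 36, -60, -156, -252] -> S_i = 132 + -96*i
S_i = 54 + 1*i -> [54, 55, 56, 57, 58]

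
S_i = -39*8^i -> [-39, -312, -2496, -19968, -159744]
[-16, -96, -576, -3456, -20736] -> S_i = -16*6^i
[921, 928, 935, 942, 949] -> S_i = 921 + 7*i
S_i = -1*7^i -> [-1, -7, -49, -343, -2401]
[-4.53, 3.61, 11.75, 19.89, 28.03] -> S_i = -4.53 + 8.14*i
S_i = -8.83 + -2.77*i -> [-8.83, -11.6, -14.37, -17.14, -19.91]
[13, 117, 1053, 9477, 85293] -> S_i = 13*9^i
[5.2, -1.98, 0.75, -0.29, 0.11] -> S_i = 5.20*(-0.38)^i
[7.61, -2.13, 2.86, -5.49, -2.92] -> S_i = Random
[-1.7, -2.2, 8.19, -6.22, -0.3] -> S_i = Random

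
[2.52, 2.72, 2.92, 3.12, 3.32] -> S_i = 2.52 + 0.20*i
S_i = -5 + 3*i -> [-5, -2, 1, 4, 7]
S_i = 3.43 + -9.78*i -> [3.43, -6.35, -16.13, -25.91, -35.69]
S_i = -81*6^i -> [-81, -486, -2916, -17496, -104976]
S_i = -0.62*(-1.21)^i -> [-0.62, 0.75, -0.91, 1.1, -1.33]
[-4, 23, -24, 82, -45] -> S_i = Random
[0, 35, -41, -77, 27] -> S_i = Random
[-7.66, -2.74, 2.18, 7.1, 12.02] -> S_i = -7.66 + 4.92*i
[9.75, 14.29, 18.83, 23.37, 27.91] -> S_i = 9.75 + 4.54*i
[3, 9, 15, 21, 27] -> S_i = 3 + 6*i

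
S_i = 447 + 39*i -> [447, 486, 525, 564, 603]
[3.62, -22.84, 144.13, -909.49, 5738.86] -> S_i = 3.62*(-6.31)^i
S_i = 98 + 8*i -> [98, 106, 114, 122, 130]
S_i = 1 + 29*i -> [1, 30, 59, 88, 117]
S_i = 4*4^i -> [4, 16, 64, 256, 1024]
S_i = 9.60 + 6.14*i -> [9.6, 15.74, 21.88, 28.02, 34.16]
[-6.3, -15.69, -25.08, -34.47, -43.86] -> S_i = -6.30 + -9.39*i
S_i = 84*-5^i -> [84, -420, 2100, -10500, 52500]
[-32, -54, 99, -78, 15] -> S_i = Random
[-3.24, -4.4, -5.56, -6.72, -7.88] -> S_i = -3.24 + -1.16*i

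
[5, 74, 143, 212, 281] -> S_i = 5 + 69*i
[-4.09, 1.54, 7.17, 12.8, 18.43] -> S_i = -4.09 + 5.63*i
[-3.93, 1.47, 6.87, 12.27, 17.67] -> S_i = -3.93 + 5.40*i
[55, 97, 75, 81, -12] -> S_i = Random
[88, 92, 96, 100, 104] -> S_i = 88 + 4*i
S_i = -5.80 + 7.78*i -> [-5.8, 1.98, 9.76, 17.54, 25.32]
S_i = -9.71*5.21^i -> [-9.71, -50.59, -263.57, -1373.2, -7154.35]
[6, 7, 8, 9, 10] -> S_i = 6 + 1*i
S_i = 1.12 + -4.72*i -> [1.12, -3.6, -8.32, -13.04, -17.76]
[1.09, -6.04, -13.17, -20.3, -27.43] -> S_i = 1.09 + -7.13*i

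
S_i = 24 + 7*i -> [24, 31, 38, 45, 52]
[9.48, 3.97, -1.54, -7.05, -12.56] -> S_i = 9.48 + -5.51*i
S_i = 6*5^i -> [6, 30, 150, 750, 3750]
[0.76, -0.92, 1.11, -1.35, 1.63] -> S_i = 0.76*(-1.21)^i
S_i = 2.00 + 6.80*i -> [2.0, 8.8, 15.6, 22.4, 29.2]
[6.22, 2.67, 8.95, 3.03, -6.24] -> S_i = Random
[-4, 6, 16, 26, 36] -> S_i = -4 + 10*i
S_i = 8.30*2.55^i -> [8.3, 21.16, 53.97, 137.63, 350.94]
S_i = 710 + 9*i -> [710, 719, 728, 737, 746]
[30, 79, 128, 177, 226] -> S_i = 30 + 49*i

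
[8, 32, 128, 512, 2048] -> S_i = 8*4^i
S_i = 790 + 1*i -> [790, 791, 792, 793, 794]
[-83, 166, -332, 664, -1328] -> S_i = -83*-2^i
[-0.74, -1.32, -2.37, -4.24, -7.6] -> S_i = -0.74*1.79^i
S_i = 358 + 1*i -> [358, 359, 360, 361, 362]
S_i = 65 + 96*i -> [65, 161, 257, 353, 449]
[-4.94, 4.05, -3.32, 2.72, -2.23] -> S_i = -4.94*(-0.82)^i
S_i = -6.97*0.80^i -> [-6.97, -5.58, -4.46, -3.57, -2.85]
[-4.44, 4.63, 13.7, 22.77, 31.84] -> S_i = -4.44 + 9.07*i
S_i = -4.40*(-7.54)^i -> [-4.4, 33.18, -250.15, 1886.11, -14221.26]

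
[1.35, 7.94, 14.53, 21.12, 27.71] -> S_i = 1.35 + 6.59*i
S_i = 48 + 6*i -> [48, 54, 60, 66, 72]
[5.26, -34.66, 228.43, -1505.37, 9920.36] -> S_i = 5.26*(-6.59)^i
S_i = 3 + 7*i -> [3, 10, 17, 24, 31]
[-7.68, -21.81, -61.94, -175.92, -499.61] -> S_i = -7.68*2.84^i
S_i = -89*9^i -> [-89, -801, -7209, -64881, -583929]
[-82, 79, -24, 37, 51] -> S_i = Random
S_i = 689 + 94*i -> [689, 783, 877, 971, 1065]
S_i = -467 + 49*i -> [-467, -418, -369, -320, -271]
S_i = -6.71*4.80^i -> [-6.71, -32.21, -154.6, -742.07, -3561.95]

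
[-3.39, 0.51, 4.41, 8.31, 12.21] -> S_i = -3.39 + 3.90*i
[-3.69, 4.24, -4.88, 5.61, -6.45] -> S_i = -3.69*(-1.15)^i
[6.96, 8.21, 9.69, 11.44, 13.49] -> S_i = 6.96*1.18^i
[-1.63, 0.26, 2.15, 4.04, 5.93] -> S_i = -1.63 + 1.89*i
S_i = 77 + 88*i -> [77, 165, 253, 341, 429]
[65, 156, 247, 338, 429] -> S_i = 65 + 91*i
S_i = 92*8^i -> [92, 736, 5888, 47104, 376832]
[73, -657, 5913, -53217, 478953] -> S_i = 73*-9^i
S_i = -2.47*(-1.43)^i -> [-2.47, 3.53, -5.05, 7.22, -10.33]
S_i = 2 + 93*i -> [2, 95, 188, 281, 374]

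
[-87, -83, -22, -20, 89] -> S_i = Random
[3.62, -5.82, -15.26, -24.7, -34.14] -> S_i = 3.62 + -9.44*i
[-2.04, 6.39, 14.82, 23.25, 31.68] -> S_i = -2.04 + 8.43*i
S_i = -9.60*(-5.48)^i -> [-9.6, 52.61, -288.29, 1579.84, -8657.52]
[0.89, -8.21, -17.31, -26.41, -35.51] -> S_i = 0.89 + -9.10*i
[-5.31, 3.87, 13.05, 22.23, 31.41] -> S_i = -5.31 + 9.18*i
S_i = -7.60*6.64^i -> [-7.6, -50.46, -335.08, -2224.94, -14773.59]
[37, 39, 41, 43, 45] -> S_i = 37 + 2*i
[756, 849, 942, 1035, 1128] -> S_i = 756 + 93*i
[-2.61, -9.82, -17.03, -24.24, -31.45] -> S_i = -2.61 + -7.21*i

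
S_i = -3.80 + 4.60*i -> [-3.8, 0.8, 5.4, 10.0, 14.6]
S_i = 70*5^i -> [70, 350, 1750, 8750, 43750]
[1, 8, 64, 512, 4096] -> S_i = 1*8^i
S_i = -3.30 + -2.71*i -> [-3.3, -6.01, -8.72, -11.43, -14.14]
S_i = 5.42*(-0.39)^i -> [5.42, -2.11, 0.82, -0.32, 0.13]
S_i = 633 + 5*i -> [633, 638, 643, 648, 653]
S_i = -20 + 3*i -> [-20, -17, -14, -11, -8]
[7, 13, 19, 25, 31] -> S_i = 7 + 6*i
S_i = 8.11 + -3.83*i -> [8.11, 4.28, 0.45, -3.38, -7.21]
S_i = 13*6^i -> [13, 78, 468, 2808, 16848]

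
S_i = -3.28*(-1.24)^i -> [-3.28, 4.07, -5.04, 6.25, -7.75]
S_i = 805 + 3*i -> [805, 808, 811, 814, 817]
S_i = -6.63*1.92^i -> [-6.63, -12.73, -24.44, -46.93, -90.1]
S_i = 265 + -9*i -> [265, 256, 247, 238, 229]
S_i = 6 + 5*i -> [6, 11, 16, 21, 26]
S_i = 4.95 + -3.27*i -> [4.95, 1.68, -1.59, -4.86, -8.13]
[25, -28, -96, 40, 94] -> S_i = Random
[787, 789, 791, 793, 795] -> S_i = 787 + 2*i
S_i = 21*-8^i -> [21, -168, 1344, -10752, 86016]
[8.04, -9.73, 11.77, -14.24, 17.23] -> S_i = 8.04*(-1.21)^i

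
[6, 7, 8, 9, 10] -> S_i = 6 + 1*i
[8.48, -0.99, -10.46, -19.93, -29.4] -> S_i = 8.48 + -9.47*i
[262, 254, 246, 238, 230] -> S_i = 262 + -8*i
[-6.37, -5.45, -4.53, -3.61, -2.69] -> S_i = -6.37 + 0.92*i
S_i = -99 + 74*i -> [-99, -25, 49, 123, 197]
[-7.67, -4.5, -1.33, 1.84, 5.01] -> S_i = -7.67 + 3.17*i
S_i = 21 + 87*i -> [21, 108, 195, 282, 369]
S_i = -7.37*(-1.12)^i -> [-7.37, 8.25, -9.24, 10.35, -11.6]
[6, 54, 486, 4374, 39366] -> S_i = 6*9^i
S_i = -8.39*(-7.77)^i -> [-8.39, 65.19, -506.53, 3935.73, -30580.6]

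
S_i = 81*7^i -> [81, 567, 3969, 27783, 194481]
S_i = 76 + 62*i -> [76, 138, 200, 262, 324]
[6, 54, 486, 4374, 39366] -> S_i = 6*9^i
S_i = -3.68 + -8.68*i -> [-3.68, -12.36, -21.04, -29.72, -38.4]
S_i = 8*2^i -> [8, 16, 32, 64, 128]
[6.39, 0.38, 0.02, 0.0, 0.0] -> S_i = 6.39*0.06^i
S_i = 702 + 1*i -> [702, 703, 704, 705, 706]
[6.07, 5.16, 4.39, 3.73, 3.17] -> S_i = 6.07*0.85^i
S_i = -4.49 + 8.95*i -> [-4.49, 4.46, 13.41, 22.36, 31.31]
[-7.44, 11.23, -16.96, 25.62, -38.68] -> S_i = -7.44*(-1.51)^i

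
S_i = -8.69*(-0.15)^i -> [-8.69, 1.3, -0.2, 0.03, -0.0]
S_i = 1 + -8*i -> [1, -7, -15, -23, -31]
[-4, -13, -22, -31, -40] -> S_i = -4 + -9*i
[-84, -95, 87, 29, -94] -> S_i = Random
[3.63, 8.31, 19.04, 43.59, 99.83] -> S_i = 3.63*2.29^i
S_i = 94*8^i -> [94, 752, 6016, 48128, 385024]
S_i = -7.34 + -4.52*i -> [-7.34, -11.86, -16.38, -20.9, -25.42]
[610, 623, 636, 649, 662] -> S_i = 610 + 13*i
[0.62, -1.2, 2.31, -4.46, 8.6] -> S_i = 0.62*(-1.93)^i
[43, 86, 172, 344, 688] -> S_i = 43*2^i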